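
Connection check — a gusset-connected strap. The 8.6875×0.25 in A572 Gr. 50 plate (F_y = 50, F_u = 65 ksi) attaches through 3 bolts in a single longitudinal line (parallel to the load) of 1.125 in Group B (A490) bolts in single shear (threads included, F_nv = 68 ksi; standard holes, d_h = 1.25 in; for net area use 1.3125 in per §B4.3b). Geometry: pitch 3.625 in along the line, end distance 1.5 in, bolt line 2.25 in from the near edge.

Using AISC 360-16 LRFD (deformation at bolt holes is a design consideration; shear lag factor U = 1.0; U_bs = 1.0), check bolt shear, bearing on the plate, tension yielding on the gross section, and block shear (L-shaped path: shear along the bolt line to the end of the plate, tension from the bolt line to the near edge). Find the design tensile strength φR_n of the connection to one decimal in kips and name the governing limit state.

Bolt shear: A_b = π(1.125)²/4 = 0.99402 in². φR_n = 0.75 × 68 × 0.99402 × 3 × 1 = 152.1 kips.
Bearing (0.25 in plate, F_u = 65 ksi): end bolts L_c = 1.5 − 1.25/2 = 0.875, R_n = min(1.2×0.875×0.25×65, 2.4×1.125×0.25×65) = 17.063 kips/bolt; interior L_c = 3.625 − 1.25 = 2.375, R_n = 43.875 kips/bolt. φR_n = 0.75 × (1×17.063 + 2×43.875) = 78.6 kips.
Tension yield (gross): A_g = 8.6875×0.25 = 2.1719 in². φR_n = 0.90 × 50 × 2.1719 = 97.7 kips.
Block shear: shear path 1×[1.5+2×3.625] = 1×8.75 in, A_gv = 2.1875, A_nv = 1×(8.75 − 2.5×1.3125)×0.25 = 1.3672 in²; tension to near edge: (2.25 − 0.5×1.3125)×0.25 = 0.39844 in². R_n = min(0.6×65×1.3672, 0.6×50×2.1875) + 1.0×65×0.39844 = min(53.321, 65.625) + 25.899 = 79.22 kips. φR_n = 0.75 × 79.22 = 59.4 kips.
Governing: min(152.1, 78.6, 97.7, 59.4) = 59.4 kips → block shear.

59.4 kips (block shear governs)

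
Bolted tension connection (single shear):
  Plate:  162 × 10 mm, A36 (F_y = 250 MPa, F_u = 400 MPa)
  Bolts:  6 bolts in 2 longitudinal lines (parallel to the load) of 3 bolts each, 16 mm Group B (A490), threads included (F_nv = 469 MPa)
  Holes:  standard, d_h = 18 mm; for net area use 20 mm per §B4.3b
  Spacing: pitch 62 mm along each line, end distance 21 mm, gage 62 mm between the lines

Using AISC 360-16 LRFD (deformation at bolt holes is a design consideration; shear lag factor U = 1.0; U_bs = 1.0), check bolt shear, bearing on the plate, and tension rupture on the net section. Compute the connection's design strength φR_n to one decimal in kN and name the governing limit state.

366.0 kN (net-section rupture governs)

Bolt shear: A_b = π(16)²/4 = 201.06 mm². φR_n = 0.75 × 469 × 201.06 × 6 × 1 = 424.3 kN.
Bearing (10 mm plate, F_u = 400 MPa): end bolts L_c = 21 − 18/2 = 12, R_n = min(1.2×12×10×400, 2.4×16×10×400) = 57.6 kN/bolt; interior L_c = 62 − 18 = 44, R_n = 153.6 kN/bolt. φR_n = 0.75 × (2×57.6 + 4×153.6) = 547.2 kN.
Tension rupture (net): A_n = (162 − 2×20)×10 = 1220 mm² (U = 1.0, A_e = A_n). φR_n = 0.75 × 400 × 1220 = 366.0 kN.
Governing: min(424.3, 547.2, 366.0) = 366.0 kN → net-section rupture.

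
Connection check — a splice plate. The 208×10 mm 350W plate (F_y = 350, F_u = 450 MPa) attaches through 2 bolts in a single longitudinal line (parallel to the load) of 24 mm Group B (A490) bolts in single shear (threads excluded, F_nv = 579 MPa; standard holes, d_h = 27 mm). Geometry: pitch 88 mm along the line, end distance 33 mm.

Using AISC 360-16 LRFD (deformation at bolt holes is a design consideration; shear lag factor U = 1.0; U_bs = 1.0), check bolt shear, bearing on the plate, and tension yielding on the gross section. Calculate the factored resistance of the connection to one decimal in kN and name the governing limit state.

273.4 kN (bearing governs)

Bolt shear: A_b = π(24)²/4 = 452.39 mm². φR_n = 0.75 × 579 × 452.39 × 2 × 1 = 392.9 kN.
Bearing (10 mm plate, F_u = 450 MPa): end bolts L_c = 33 − 27/2 = 19.5, R_n = min(1.2×19.5×10×450, 2.4×24×10×450) = 105.3 kN/bolt; interior L_c = 88 − 27 = 61, R_n = 259.2 kN/bolt. φR_n = 0.75 × (1×105.3 + 1×259.2) = 273.4 kN.
Tension yield (gross): A_g = 208×10 = 2080 mm². φR_n = 0.90 × 350 × 2080 = 655.2 kN.
Governing: min(392.9, 273.4, 655.2) = 273.4 kN → bearing.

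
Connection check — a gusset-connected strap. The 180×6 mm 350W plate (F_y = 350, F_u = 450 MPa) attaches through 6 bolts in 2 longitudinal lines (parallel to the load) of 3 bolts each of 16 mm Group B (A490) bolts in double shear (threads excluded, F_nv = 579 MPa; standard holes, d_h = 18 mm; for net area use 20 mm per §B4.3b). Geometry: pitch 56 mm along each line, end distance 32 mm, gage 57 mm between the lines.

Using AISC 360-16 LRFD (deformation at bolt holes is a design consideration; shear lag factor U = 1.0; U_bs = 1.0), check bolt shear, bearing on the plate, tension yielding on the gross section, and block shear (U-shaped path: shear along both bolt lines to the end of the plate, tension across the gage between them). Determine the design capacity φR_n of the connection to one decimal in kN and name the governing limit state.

Bolt shear: A_b = π(16)²/4 = 201.06 mm². φR_n = 0.75 × 579 × 201.06 × 6 × 2 = 1047.7 kN.
Bearing (6 mm plate, F_u = 450 MPa): end bolts L_c = 32 − 18/2 = 23, R_n = min(1.2×23×6×450, 2.4×16×6×450) = 74.52 kN/bolt; interior L_c = 56 − 18 = 38, R_n = 103.68 kN/bolt. φR_n = 0.75 × (2×74.52 + 4×103.68) = 422.8 kN.
Tension yield (gross): A_g = 180×6 = 1080 mm². φR_n = 0.90 × 350 × 1080 = 340.2 kN.
Block shear: shear path 2×[32+2×56] = 2×144 mm, A_gv = 1728, A_nv = 2×(144 − 2.5×20)×6 = 1128 mm²; tension across gage: (57 − 1×20)×6 = 222 mm². R_n = min(0.6×450×1128, 0.6×350×1728) + 1.0×450×222 = min(304.56, 362.88) + 99.9 = 404.46 kN. φR_n = 0.75 × 404.46 = 303.3 kN.
Governing: min(1047.7, 422.8, 340.2, 303.3) = 303.3 kN → block shear.

303.3 kN (block shear governs)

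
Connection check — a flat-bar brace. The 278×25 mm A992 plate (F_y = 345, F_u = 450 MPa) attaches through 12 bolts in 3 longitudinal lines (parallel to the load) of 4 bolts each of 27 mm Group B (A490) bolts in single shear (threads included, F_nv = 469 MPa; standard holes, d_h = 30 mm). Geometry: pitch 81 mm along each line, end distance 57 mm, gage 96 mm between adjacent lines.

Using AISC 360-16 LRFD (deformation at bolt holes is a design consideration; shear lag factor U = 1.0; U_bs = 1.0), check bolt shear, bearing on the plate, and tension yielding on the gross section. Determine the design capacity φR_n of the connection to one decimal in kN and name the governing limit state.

2158.0 kN (gross-section yield governs)

Bolt shear: A_b = π(27)²/4 = 572.56 mm². φR_n = 0.75 × 469 × 572.56 × 12 × 1 = 2416.8 kN.
Bearing (25 mm plate, F_u = 450 MPa): end bolts L_c = 57 − 30/2 = 42, R_n = min(1.2×42×25×450, 2.4×27×25×450) = 567 kN/bolt; interior L_c = 81 − 30 = 51, R_n = 688.5 kN/bolt. φR_n = 0.75 × (3×567 + 9×688.5) = 5923.1 kN.
Tension yield (gross): A_g = 278×25 = 6950 mm². φR_n = 0.90 × 345 × 6950 = 2158.0 kN.
Governing: min(2416.8, 5923.1, 2158.0) = 2158.0 kN → gross-section yield.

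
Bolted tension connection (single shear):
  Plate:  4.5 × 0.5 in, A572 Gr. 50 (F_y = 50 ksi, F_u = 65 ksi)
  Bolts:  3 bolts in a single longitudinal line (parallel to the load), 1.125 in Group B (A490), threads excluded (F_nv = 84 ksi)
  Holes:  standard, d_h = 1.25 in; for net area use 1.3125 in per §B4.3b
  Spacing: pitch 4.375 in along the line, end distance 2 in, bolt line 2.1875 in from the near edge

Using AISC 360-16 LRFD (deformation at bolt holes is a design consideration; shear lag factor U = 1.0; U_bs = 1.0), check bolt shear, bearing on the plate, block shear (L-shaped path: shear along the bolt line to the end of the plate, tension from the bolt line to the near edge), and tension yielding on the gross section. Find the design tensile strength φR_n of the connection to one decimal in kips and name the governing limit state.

101.3 kips (gross-section yield governs)

Bolt shear: A_b = π(1.125)²/4 = 0.99402 in². φR_n = 0.75 × 84 × 0.99402 × 3 × 1 = 187.9 kips.
Bearing (0.5 in plate, F_u = 65 ksi): end bolts L_c = 2 − 1.25/2 = 1.375, R_n = min(1.2×1.375×0.5×65, 2.4×1.125×0.5×65) = 53.625 kips/bolt; interior L_c = 4.375 − 1.25 = 3.125, R_n = 87.75 kips/bolt. φR_n = 0.75 × (1×53.625 + 2×87.75) = 171.8 kips.
Block shear: shear path 1×[2+2×4.375] = 1×10.75 in, A_gv = 5.375, A_nv = 1×(10.75 − 2.5×1.3125)×0.5 = 3.7344 in²; tension to near edge: (2.1875 − 0.5×1.3125)×0.5 = 0.76563 in². R_n = min(0.6×65×3.7344, 0.6×50×5.375) + 1.0×65×0.76563 = min(145.64, 161.25) + 49.766 = 195.41 kips. φR_n = 0.75 × 195.41 = 146.6 kips.
Tension yield (gross): A_g = 4.5×0.5 = 2.25 in². φR_n = 0.90 × 50 × 2.25 = 101.3 kips.
Governing: min(187.9, 171.8, 146.6, 101.3) = 101.3 kips → gross-section yield.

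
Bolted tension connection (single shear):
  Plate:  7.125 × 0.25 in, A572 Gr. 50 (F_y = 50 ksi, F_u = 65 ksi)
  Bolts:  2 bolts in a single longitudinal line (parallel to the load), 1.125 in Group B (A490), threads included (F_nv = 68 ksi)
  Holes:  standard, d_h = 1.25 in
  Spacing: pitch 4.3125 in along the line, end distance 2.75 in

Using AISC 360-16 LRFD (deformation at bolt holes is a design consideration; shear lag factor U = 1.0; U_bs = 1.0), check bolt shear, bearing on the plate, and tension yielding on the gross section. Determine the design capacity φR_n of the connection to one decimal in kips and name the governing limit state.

64.0 kips (bearing governs)

Bolt shear: A_b = π(1.125)²/4 = 0.99402 in². φR_n = 0.75 × 68 × 0.99402 × 2 × 1 = 101.4 kips.
Bearing (0.25 in plate, F_u = 65 ksi): end bolts L_c = 2.75 − 1.25/2 = 2.125, R_n = min(1.2×2.125×0.25×65, 2.4×1.125×0.25×65) = 41.438 kips/bolt; interior L_c = 4.3125 − 1.25 = 3.0625, R_n = 43.875 kips/bolt. φR_n = 0.75 × (1×41.438 + 1×43.875) = 64.0 kips.
Tension yield (gross): A_g = 7.125×0.25 = 1.7813 in². φR_n = 0.90 × 50 × 1.7813 = 80.2 kips.
Governing: min(101.4, 64.0, 80.2) = 64.0 kips → bearing.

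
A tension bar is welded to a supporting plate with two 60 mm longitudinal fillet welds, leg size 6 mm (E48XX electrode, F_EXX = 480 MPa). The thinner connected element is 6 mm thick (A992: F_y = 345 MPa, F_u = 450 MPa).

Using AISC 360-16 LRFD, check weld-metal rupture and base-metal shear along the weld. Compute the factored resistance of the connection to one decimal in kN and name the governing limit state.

Weld metal: throat = 0.707×6 = 4.242 mm, L = 2×60 = 120 mm. φR_n = 0.75 × 0.6 × 480 × 4.242 × 120 = 110.0 kN.
Base metal shear (6 mm plate): yield φR_n = 1.0×0.6×345×6×120 = 149.0 kN; rupture φR_n = 0.75×0.6×450×6×120 = 145.8 kN; take 145.8 kN (rupture).
Governing: min(110.0, 145.8) = 110.0 kN → weld metal.

110.0 kN (weld metal governs)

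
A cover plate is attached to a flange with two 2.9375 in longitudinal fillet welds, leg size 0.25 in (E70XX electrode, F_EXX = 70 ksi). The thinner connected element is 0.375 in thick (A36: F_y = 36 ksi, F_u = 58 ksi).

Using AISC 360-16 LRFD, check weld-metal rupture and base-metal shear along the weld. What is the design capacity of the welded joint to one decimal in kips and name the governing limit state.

Weld metal: throat = 0.707×0.25 = 0.17675 in, L = 2×2.9375 = 5.875 in. φR_n = 0.75 × 0.6 × 70 × 0.17675 × 5.875 = 32.7 kips.
Base metal shear (0.375 in plate): yield φR_n = 1.0×0.6×36×0.375×5.875 = 47.6 kips; rupture φR_n = 0.75×0.6×58×0.375×5.875 = 57.5 kips; take 47.6 kips (yield).
Governing: min(32.7, 47.6) = 32.7 kips → weld metal.

32.7 kips (weld metal governs)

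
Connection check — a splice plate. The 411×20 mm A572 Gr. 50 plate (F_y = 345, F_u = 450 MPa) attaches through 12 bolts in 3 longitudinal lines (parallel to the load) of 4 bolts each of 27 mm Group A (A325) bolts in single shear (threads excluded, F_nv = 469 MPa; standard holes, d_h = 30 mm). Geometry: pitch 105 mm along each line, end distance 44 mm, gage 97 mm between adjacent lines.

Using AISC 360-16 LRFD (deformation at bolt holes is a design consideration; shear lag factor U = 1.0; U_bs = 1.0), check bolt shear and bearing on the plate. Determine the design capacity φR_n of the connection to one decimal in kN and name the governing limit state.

Bolt shear: A_b = π(27)²/4 = 572.56 mm². φR_n = 0.75 × 469 × 572.56 × 12 × 1 = 2416.8 kN.
Bearing (20 mm plate, F_u = 450 MPa): end bolts L_c = 44 − 30/2 = 29, R_n = min(1.2×29×20×450, 2.4×27×20×450) = 313.2 kN/bolt; interior L_c = 105 − 30 = 75, R_n = 583.2 kN/bolt. φR_n = 0.75 × (3×313.2 + 9×583.2) = 4641.3 kN.
Governing: min(2416.8, 4641.3) = 2416.8 kN → bolt shear.

2416.8 kN (bolt shear governs)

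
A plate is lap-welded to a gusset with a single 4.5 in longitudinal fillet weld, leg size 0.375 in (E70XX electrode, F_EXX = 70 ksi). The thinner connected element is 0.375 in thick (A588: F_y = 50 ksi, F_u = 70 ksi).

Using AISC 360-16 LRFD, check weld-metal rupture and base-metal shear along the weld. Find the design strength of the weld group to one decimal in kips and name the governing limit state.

37.6 kips (weld metal governs)

Weld metal: throat = 0.707×0.375 = 0.26513 in, L = 4.5 in. φR_n = 0.75 × 0.6 × 70 × 0.26513 × 4.5 = 37.6 kips.
Base metal shear (0.375 in plate): yield φR_n = 1.0×0.6×50×0.375×4.5 = 50.6 kips; rupture φR_n = 0.75×0.6×70×0.375×4.5 = 53.2 kips; take 50.6 kips (yield).
Governing: min(37.6, 50.6) = 37.6 kips → weld metal.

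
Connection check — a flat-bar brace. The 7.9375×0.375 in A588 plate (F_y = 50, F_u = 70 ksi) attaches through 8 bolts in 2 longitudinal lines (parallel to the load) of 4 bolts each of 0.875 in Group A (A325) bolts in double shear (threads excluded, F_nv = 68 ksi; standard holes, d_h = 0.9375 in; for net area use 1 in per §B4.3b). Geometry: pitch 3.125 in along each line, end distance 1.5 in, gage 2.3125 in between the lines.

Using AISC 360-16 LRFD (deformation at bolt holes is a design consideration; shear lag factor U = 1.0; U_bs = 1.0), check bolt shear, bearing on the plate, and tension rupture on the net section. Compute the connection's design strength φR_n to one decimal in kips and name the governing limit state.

Bolt shear: A_b = π(0.875)²/4 = 0.60132 in². φR_n = 0.75 × 68 × 0.60132 × 8 × 2 = 490.7 kips.
Bearing (0.375 in plate, F_u = 70 ksi): end bolts L_c = 1.5 − 0.9375/2 = 1.03125, R_n = min(1.2×1.03125×0.375×70, 2.4×0.875×0.375×70) = 32.484 kips/bolt; interior L_c = 3.125 − 0.9375 = 2.1875, R_n = 55.125 kips/bolt. φR_n = 0.75 × (2×32.484 + 6×55.125) = 296.8 kips.
Tension rupture (net): A_n = (7.9375 − 2×1)×0.375 = 2.2266 in² (U = 1.0, A_e = A_n). φR_n = 0.75 × 70 × 2.2266 = 116.9 kips.
Governing: min(490.7, 296.8, 116.9) = 116.9 kips → net-section rupture.

116.9 kips (net-section rupture governs)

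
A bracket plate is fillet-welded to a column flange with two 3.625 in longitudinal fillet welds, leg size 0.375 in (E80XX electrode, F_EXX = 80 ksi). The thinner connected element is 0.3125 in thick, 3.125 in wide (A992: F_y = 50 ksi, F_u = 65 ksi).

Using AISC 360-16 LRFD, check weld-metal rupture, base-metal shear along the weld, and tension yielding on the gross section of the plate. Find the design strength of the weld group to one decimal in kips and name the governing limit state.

43.9 kips (gross-section yield governs)

Weld metal: throat = 0.707×0.375 = 0.26513 in, L = 2×3.625 = 7.25 in. φR_n = 0.75 × 0.6 × 80 × 0.26513 × 7.25 = 69.2 kips.
Base metal shear (0.3125 in plate): yield φR_n = 1.0×0.6×50×0.3125×7.25 = 68.0 kips; rupture φR_n = 0.75×0.6×65×0.3125×7.25 = 66.3 kips; take 66.3 kips (rupture).
Tension yield (gross): A_g = 3.125×0.3125 = 0.97656 in². φR_n = 0.90 × 50 × 0.97656 = 43.9 kips.
Governing: min(69.2, 66.3, 43.9) = 43.9 kips → gross-section yield.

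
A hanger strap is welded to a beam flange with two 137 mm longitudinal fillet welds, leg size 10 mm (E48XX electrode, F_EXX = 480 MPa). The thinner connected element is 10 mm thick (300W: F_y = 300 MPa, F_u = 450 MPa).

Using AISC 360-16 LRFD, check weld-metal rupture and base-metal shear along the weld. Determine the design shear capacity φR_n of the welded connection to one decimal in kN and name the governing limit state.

418.4 kN (weld metal governs)

Weld metal: throat = 0.707×10 = 7.07 mm, L = 2×137 = 274 mm. φR_n = 0.75 × 0.6 × 480 × 7.07 × 274 = 418.4 kN.
Base metal shear (10 mm plate): yield φR_n = 1.0×0.6×300×10×274 = 493.2 kN; rupture φR_n = 0.75×0.6×450×10×274 = 554.9 kN; take 493.2 kN (yield).
Governing: min(418.4, 493.2) = 418.4 kN → weld metal.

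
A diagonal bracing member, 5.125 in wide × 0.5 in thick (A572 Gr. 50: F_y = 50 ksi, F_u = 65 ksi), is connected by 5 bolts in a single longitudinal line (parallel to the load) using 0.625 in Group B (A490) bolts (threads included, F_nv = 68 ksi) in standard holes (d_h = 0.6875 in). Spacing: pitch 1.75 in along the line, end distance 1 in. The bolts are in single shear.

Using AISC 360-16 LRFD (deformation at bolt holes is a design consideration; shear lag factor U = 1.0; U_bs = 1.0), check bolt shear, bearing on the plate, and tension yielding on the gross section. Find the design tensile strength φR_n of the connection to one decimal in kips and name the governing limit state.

78.2 kips (bolt shear governs)

Bolt shear: A_b = π(0.625)²/4 = 0.3068 in². φR_n = 0.75 × 68 × 0.3068 × 5 × 1 = 78.2 kips.
Bearing (0.5 in plate, F_u = 65 ksi): end bolts L_c = 1 − 0.6875/2 = 0.65625, R_n = min(1.2×0.65625×0.5×65, 2.4×0.625×0.5×65) = 25.594 kips/bolt; interior L_c = 1.75 − 0.6875 = 1.0625, R_n = 41.438 kips/bolt. φR_n = 0.75 × (1×25.594 + 4×41.438) = 143.5 kips.
Tension yield (gross): A_g = 5.125×0.5 = 2.5625 in². φR_n = 0.90 × 50 × 2.5625 = 115.3 kips.
Governing: min(78.2, 143.5, 115.3) = 78.2 kips → bolt shear.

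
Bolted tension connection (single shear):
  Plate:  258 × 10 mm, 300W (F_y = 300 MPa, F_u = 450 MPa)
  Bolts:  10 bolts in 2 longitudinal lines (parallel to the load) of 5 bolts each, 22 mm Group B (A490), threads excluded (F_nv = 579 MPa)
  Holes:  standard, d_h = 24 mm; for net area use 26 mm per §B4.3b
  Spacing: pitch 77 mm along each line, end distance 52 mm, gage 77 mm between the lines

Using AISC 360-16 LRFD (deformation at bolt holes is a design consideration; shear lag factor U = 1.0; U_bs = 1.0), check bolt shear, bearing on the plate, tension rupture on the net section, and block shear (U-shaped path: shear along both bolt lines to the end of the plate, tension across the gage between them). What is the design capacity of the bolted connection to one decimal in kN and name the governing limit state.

Bolt shear: A_b = π(22)²/4 = 380.13 mm². φR_n = 0.75 × 579 × 380.13 × 10 × 1 = 1650.7 kN.
Bearing (10 mm plate, F_u = 450 MPa): end bolts L_c = 52 − 24/2 = 40, R_n = min(1.2×40×10×450, 2.4×22×10×450) = 216 kN/bolt; interior L_c = 77 − 24 = 53, R_n = 237.6 kN/bolt. φR_n = 0.75 × (2×216 + 8×237.6) = 1749.6 kN.
Tension rupture (net): A_n = (258 − 2×26)×10 = 2060 mm² (U = 1.0, A_e = A_n). φR_n = 0.75 × 450 × 2060 = 695.3 kN.
Block shear: shear path 2×[52+4×77] = 2×360 mm, A_gv = 7200, A_nv = 2×(360 − 4.5×26)×10 = 4860 mm²; tension across gage: (77 − 1×26)×10 = 510 mm². R_n = min(0.6×450×4860, 0.6×300×7200) + 1.0×450×510 = min(1312.2, 1296) + 229.5 = 1525.5 kN. φR_n = 0.75 × 1525.5 = 1144.1 kN.
Governing: min(1650.7, 1749.6, 695.3, 1144.1) = 695.3 kN → net-section rupture.

695.3 kN (net-section rupture governs)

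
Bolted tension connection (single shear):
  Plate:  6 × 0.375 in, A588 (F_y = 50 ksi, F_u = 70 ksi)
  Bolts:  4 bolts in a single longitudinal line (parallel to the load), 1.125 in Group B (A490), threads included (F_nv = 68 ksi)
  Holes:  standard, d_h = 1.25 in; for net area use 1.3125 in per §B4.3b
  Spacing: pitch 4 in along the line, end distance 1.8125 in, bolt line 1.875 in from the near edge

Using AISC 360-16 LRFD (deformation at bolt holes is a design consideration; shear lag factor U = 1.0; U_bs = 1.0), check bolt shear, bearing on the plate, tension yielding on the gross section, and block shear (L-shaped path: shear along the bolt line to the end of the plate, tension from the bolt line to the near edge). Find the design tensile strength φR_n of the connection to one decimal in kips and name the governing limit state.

101.3 kips (gross-section yield governs)

Bolt shear: A_b = π(1.125)²/4 = 0.99402 in². φR_n = 0.75 × 68 × 0.99402 × 4 × 1 = 202.8 kips.
Bearing (0.375 in plate, F_u = 70 ksi): end bolts L_c = 1.8125 − 1.25/2 = 1.1875, R_n = min(1.2×1.1875×0.375×70, 2.4×1.125×0.375×70) = 37.406 kips/bolt; interior L_c = 4 − 1.25 = 2.75, R_n = 70.875 kips/bolt. φR_n = 0.75 × (1×37.406 + 3×70.875) = 187.5 kips.
Tension yield (gross): A_g = 6×0.375 = 2.25 in². φR_n = 0.90 × 50 × 2.25 = 101.3 kips.
Block shear: shear path 1×[1.8125+3×4] = 1×13.8125 in, A_gv = 5.1797, A_nv = 1×(13.8125 − 3.5×1.3125)×0.375 = 3.457 in²; tension to near edge: (1.875 − 0.5×1.3125)×0.375 = 0.45703 in². R_n = min(0.6×70×3.457, 0.6×50×5.1797) + 1.0×70×0.45703 = min(145.19, 155.39) + 31.992 = 177.18 kips. φR_n = 0.75 × 177.18 = 132.9 kips.
Governing: min(202.8, 187.5, 101.3, 132.9) = 101.3 kips → gross-section yield.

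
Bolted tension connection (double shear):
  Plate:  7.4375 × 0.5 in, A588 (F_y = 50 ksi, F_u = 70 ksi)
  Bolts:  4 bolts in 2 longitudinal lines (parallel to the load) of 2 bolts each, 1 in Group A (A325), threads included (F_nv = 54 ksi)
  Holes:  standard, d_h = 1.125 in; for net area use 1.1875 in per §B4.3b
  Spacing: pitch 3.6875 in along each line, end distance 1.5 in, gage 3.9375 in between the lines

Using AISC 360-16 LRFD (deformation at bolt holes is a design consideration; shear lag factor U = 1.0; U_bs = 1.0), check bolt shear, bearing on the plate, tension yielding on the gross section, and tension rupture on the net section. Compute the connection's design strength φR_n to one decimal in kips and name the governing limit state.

Bolt shear: A_b = π(1)²/4 = 0.7854 in². φR_n = 0.75 × 54 × 0.7854 × 4 × 2 = 254.5 kips.
Bearing (0.5 in plate, F_u = 70 ksi): end bolts L_c = 1.5 − 1.125/2 = 0.9375, R_n = min(1.2×0.9375×0.5×70, 2.4×1×0.5×70) = 39.375 kips/bolt; interior L_c = 3.6875 − 1.125 = 2.5625, R_n = 84 kips/bolt. φR_n = 0.75 × (2×39.375 + 2×84) = 185.1 kips.
Tension yield (gross): A_g = 7.4375×0.5 = 3.7188 in². φR_n = 0.90 × 50 × 3.7188 = 167.3 kips.
Tension rupture (net): A_n = (7.4375 − 2×1.1875)×0.5 = 2.5313 in² (U = 1.0, A_e = A_n). φR_n = 0.75 × 70 × 2.5313 = 132.9 kips.
Governing: min(254.5, 185.1, 167.3, 132.9) = 132.9 kips → net-section rupture.

132.9 kips (net-section rupture governs)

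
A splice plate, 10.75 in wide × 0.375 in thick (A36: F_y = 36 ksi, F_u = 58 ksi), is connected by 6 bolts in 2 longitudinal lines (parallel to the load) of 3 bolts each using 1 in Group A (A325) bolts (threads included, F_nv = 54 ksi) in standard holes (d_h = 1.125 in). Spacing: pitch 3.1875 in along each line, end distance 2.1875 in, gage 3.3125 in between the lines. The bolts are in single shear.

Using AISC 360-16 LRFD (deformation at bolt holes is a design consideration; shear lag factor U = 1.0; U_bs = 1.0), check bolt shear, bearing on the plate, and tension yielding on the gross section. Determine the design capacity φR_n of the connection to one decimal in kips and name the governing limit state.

Bolt shear: A_b = π(1)²/4 = 0.7854 in². φR_n = 0.75 × 54 × 0.7854 × 6 × 1 = 190.9 kips.
Bearing (0.375 in plate, F_u = 58 ksi): end bolts L_c = 2.1875 − 1.125/2 = 1.625, R_n = min(1.2×1.625×0.375×58, 2.4×1×0.375×58) = 42.413 kips/bolt; interior L_c = 3.1875 − 1.125 = 2.0625, R_n = 52.2 kips/bolt. φR_n = 0.75 × (2×42.413 + 4×52.2) = 220.2 kips.
Tension yield (gross): A_g = 10.75×0.375 = 4.0313 in². φR_n = 0.90 × 36 × 4.0313 = 130.6 kips.
Governing: min(190.9, 220.2, 130.6) = 130.6 kips → gross-section yield.

130.6 kips (gross-section yield governs)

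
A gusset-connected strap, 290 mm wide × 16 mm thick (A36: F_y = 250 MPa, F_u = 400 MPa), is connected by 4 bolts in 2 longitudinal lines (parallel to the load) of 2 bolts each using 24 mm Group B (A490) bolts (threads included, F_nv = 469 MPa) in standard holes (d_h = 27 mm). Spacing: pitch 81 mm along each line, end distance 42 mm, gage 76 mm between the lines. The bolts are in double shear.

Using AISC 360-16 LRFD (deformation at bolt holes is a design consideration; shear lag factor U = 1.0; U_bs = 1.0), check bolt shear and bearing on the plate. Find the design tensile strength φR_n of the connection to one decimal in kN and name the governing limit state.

Bolt shear: A_b = π(24)²/4 = 452.39 mm². φR_n = 0.75 × 469 × 452.39 × 4 × 2 = 1273.0 kN.
Bearing (16 mm plate, F_u = 400 MPa): end bolts L_c = 42 − 27/2 = 28.5, R_n = min(1.2×28.5×16×400, 2.4×24×16×400) = 218.88 kN/bolt; interior L_c = 81 − 27 = 54, R_n = 368.64 kN/bolt. φR_n = 0.75 × (2×218.88 + 2×368.64) = 881.3 kN.
Governing: min(1273.0, 881.3) = 881.3 kN → bearing.

881.3 kN (bearing governs)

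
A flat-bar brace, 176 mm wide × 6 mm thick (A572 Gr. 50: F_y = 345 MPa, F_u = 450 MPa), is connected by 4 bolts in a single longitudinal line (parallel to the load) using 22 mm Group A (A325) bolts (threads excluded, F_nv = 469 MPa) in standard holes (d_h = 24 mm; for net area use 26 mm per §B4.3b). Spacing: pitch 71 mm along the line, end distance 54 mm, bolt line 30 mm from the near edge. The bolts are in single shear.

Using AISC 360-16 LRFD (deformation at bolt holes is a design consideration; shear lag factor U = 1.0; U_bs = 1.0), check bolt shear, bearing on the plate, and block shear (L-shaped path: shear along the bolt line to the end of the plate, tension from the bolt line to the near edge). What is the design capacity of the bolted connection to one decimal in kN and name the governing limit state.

248.3 kN (block shear governs)

Bolt shear: A_b = π(22)²/4 = 380.13 mm². φR_n = 0.75 × 469 × 380.13 × 4 × 1 = 534.8 kN.
Bearing (6 mm plate, F_u = 450 MPa): end bolts L_c = 54 − 24/2 = 42, R_n = min(1.2×42×6×450, 2.4×22×6×450) = 136.08 kN/bolt; interior L_c = 71 − 24 = 47, R_n = 142.56 kN/bolt. φR_n = 0.75 × (1×136.08 + 3×142.56) = 422.8 kN.
Block shear: shear path 1×[54+3×71] = 1×267 mm, A_gv = 1602, A_nv = 1×(267 − 3.5×26)×6 = 1056 mm²; tension to near edge: (30 − 0.5×26)×6 = 102 mm². R_n = min(0.6×450×1056, 0.6×345×1602) + 1.0×450×102 = min(285.12, 331.61) + 45.9 = 331.02 kN. φR_n = 0.75 × 331.02 = 248.3 kN.
Governing: min(534.8, 422.8, 248.3) = 248.3 kN → block shear.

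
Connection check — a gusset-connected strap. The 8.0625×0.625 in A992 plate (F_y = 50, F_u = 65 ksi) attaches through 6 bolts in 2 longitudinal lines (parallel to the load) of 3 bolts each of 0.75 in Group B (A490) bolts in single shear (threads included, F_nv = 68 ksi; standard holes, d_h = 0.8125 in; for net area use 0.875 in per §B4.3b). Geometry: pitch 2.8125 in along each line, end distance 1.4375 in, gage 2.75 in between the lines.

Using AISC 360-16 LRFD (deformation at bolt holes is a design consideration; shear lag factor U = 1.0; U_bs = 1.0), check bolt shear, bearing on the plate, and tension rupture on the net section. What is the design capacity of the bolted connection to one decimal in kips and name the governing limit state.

135.2 kips (bolt shear governs)

Bolt shear: A_b = π(0.75)²/4 = 0.44179 in². φR_n = 0.75 × 68 × 0.44179 × 6 × 1 = 135.2 kips.
Bearing (0.625 in plate, F_u = 65 ksi): end bolts L_c = 1.4375 − 0.8125/2 = 1.03125, R_n = min(1.2×1.03125×0.625×65, 2.4×0.75×0.625×65) = 50.273 kips/bolt; interior L_c = 2.8125 − 0.8125 = 2, R_n = 73.125 kips/bolt. φR_n = 0.75 × (2×50.273 + 4×73.125) = 294.8 kips.
Tension rupture (net): A_n = (8.0625 − 2×0.875)×0.625 = 3.9453 in² (U = 1.0, A_e = A_n). φR_n = 0.75 × 65 × 3.9453 = 192.3 kips.
Governing: min(135.2, 294.8, 192.3) = 135.2 kips → bolt shear.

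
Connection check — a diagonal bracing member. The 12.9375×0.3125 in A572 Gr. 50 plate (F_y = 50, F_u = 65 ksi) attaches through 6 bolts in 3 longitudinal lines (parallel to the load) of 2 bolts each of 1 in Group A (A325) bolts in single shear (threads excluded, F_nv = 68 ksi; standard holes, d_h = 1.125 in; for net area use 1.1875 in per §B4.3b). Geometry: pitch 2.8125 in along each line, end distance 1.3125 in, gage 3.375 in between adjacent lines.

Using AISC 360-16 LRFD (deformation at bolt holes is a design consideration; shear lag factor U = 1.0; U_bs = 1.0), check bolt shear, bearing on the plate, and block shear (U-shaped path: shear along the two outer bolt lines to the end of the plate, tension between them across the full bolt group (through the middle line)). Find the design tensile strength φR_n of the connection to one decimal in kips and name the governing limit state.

Bolt shear: A_b = π(1)²/4 = 0.7854 in². φR_n = 0.75 × 68 × 0.7854 × 6 × 1 = 240.3 kips.
Bearing (0.3125 in plate, F_u = 65 ksi): end bolts L_c = 1.3125 − 1.125/2 = 0.75, R_n = min(1.2×0.75×0.3125×65, 2.4×1×0.3125×65) = 18.281 kips/bolt; interior L_c = 2.8125 − 1.125 = 1.6875, R_n = 41.133 kips/bolt. φR_n = 0.75 × (3×18.281 + 3×41.133) = 133.7 kips.
Block shear: shear path 2×[1.3125+1×2.8125] = 2×4.125 in, A_gv = 2.5781, A_nv = 2×(4.125 − 1.5×1.1875)×0.3125 = 1.4648 in²; tension across gage: (6.75 − 2×1.1875)×0.3125 = 1.3672 in². R_n = min(0.6×65×1.4648, 0.6×50×2.5781) + 1.0×65×1.3672 = min(57.127, 77.343) + 88.868 = 146 kips. φR_n = 0.75 × 146 = 109.5 kips.
Governing: min(240.3, 133.7, 109.5) = 109.5 kips → block shear.

109.5 kips (block shear governs)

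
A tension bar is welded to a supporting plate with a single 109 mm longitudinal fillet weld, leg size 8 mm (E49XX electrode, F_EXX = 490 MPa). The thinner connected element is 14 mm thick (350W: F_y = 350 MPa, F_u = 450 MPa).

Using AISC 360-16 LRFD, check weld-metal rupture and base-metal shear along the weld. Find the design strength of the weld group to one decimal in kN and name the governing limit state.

Weld metal: throat = 0.707×8 = 5.656 mm, L = 109 mm. φR_n = 0.75 × 0.6 × 490 × 5.656 × 109 = 135.9 kN.
Base metal shear (14 mm plate): yield φR_n = 1.0×0.6×350×14×109 = 320.5 kN; rupture φR_n = 0.75×0.6×450×14×109 = 309.0 kN; take 309.0 kN (rupture).
Governing: min(135.9, 309.0) = 135.9 kN → weld metal.

135.9 kN (weld metal governs)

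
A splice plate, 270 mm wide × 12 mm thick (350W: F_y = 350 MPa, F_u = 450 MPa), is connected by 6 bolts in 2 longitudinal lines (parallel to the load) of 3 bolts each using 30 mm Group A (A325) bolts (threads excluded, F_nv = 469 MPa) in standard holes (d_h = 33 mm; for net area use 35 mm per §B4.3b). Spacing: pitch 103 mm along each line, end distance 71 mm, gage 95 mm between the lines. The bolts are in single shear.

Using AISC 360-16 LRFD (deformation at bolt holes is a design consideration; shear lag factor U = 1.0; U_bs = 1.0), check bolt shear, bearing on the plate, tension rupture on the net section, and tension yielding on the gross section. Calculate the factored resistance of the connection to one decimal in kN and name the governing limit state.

Bolt shear: A_b = π(30)²/4 = 706.86 mm². φR_n = 0.75 × 469 × 706.86 × 6 × 1 = 1491.8 kN.
Bearing (12 mm plate, F_u = 450 MPa): end bolts L_c = 71 − 33/2 = 54.5, R_n = min(1.2×54.5×12×450, 2.4×30×12×450) = 353.16 kN/bolt; interior L_c = 103 − 33 = 70, R_n = 388.8 kN/bolt. φR_n = 0.75 × (2×353.16 + 4×388.8) = 1696.1 kN.
Tension rupture (net): A_n = (270 − 2×35)×12 = 2400 mm² (U = 1.0, A_e = A_n). φR_n = 0.75 × 450 × 2400 = 810.0 kN.
Tension yield (gross): A_g = 270×12 = 3240 mm². φR_n = 0.90 × 350 × 3240 = 1020.6 kN.
Governing: min(1491.8, 1696.1, 810.0, 1020.6) = 810.0 kN → net-section rupture.

810.0 kN (net-section rupture governs)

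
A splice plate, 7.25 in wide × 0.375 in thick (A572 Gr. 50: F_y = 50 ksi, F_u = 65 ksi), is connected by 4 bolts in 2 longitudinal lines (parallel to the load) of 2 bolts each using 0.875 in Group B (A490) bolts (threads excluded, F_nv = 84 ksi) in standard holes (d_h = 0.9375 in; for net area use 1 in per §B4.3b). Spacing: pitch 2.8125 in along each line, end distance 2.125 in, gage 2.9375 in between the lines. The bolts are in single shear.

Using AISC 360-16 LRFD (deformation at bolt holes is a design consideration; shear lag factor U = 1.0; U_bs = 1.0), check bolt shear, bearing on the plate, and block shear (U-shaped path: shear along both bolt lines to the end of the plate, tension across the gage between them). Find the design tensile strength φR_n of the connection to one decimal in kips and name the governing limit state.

Bolt shear: A_b = π(0.875)²/4 = 0.60132 in². φR_n = 0.75 × 84 × 0.60132 × 4 × 1 = 151.5 kips.
Bearing (0.375 in plate, F_u = 65 ksi): end bolts L_c = 2.125 − 0.9375/2 = 1.65625, R_n = min(1.2×1.65625×0.375×65, 2.4×0.875×0.375×65) = 48.445 kips/bolt; interior L_c = 2.8125 − 0.9375 = 1.875, R_n = 51.188 kips/bolt. φR_n = 0.75 × (2×48.445 + 2×51.188) = 149.4 kips.
Block shear: shear path 2×[2.125+1×2.8125] = 2×4.9375 in, A_gv = 3.7031, A_nv = 2×(4.9375 − 1.5×1)×0.375 = 2.5781 in²; tension across gage: (2.9375 − 1×1)×0.375 = 0.72656 in². R_n = min(0.6×65×2.5781, 0.6×50×3.7031) + 1.0×65×0.72656 = min(100.55, 111.09) + 47.226 = 147.78 kips. φR_n = 0.75 × 147.78 = 110.8 kips.
Governing: min(151.5, 149.4, 110.8) = 110.8 kips → block shear.

110.8 kips (block shear governs)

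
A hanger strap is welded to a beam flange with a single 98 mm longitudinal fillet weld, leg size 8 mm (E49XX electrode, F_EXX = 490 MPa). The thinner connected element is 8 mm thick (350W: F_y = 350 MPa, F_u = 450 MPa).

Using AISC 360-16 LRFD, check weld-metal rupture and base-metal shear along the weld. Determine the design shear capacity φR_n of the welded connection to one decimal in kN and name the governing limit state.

122.2 kN (weld metal governs)

Weld metal: throat = 0.707×8 = 5.656 mm, L = 98 mm. φR_n = 0.75 × 0.6 × 490 × 5.656 × 98 = 122.2 kN.
Base metal shear (8 mm plate): yield φR_n = 1.0×0.6×350×8×98 = 164.6 kN; rupture φR_n = 0.75×0.6×450×8×98 = 158.8 kN; take 158.8 kN (rupture).
Governing: min(122.2, 158.8) = 122.2 kN → weld metal.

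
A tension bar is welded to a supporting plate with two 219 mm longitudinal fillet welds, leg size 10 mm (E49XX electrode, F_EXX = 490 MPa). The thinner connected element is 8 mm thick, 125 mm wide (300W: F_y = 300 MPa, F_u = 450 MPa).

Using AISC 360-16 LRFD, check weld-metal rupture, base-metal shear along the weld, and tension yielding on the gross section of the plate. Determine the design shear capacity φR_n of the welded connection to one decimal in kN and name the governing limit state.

270.0 kN (gross-section yield governs)

Weld metal: throat = 0.707×10 = 7.07 mm, L = 2×219 = 438 mm. φR_n = 0.75 × 0.6 × 490 × 7.07 × 438 = 682.8 kN.
Base metal shear (8 mm plate): yield φR_n = 1.0×0.6×300×8×438 = 630.7 kN; rupture φR_n = 0.75×0.6×450×8×438 = 709.6 kN; take 630.7 kN (yield).
Tension yield (gross): A_g = 125×8 = 1000 mm². φR_n = 0.90 × 300 × 1000 = 270.0 kN.
Governing: min(682.8, 630.7, 270.0) = 270.0 kN → gross-section yield.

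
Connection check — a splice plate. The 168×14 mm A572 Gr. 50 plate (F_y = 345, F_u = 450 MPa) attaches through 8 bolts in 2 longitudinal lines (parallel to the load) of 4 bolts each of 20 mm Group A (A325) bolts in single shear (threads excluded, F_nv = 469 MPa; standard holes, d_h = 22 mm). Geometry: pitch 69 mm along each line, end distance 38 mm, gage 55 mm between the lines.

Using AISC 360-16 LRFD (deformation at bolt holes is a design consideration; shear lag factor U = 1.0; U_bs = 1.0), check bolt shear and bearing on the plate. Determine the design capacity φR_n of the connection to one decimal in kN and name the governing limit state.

884.0 kN (bolt shear governs)

Bolt shear: A_b = π(20)²/4 = 314.16 mm². φR_n = 0.75 × 469 × 314.16 × 8 × 1 = 884.0 kN.
Bearing (14 mm plate, F_u = 450 MPa): end bolts L_c = 38 − 22/2 = 27, R_n = min(1.2×27×14×450, 2.4×20×14×450) = 204.12 kN/bolt; interior L_c = 69 − 22 = 47, R_n = 302.4 kN/bolt. φR_n = 0.75 × (2×204.12 + 6×302.4) = 1667.0 kN.
Governing: min(884.0, 1667.0) = 884.0 kN → bolt shear.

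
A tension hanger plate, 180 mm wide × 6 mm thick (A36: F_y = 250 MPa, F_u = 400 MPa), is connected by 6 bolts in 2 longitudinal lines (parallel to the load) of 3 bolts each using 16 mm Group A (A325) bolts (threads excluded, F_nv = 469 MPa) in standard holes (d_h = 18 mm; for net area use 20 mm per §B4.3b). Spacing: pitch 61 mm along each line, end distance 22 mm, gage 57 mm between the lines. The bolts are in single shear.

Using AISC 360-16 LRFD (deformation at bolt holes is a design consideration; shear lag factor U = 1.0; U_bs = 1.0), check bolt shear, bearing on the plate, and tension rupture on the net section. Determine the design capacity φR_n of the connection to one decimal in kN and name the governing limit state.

252.0 kN (net-section rupture governs)

Bolt shear: A_b = π(16)²/4 = 201.06 mm². φR_n = 0.75 × 469 × 201.06 × 6 × 1 = 424.3 kN.
Bearing (6 mm plate, F_u = 400 MPa): end bolts L_c = 22 − 18/2 = 13, R_n = min(1.2×13×6×400, 2.4×16×6×400) = 37.44 kN/bolt; interior L_c = 61 − 18 = 43, R_n = 92.16 kN/bolt. φR_n = 0.75 × (2×37.44 + 4×92.16) = 332.6 kN.
Tension rupture (net): A_n = (180 − 2×20)×6 = 840 mm² (U = 1.0, A_e = A_n). φR_n = 0.75 × 400 × 840 = 252.0 kN.
Governing: min(424.3, 332.6, 252.0) = 252.0 kN → net-section rupture.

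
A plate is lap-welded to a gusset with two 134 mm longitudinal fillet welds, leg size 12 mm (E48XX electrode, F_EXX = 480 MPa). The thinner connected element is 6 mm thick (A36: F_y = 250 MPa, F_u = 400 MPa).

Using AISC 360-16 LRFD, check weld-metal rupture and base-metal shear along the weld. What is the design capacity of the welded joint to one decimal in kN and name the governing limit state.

241.2 kN (base-metal shear governs)

Weld metal: throat = 0.707×12 = 8.484 mm, L = 2×134 = 268 mm. φR_n = 0.75 × 0.6 × 480 × 8.484 × 268 = 491.1 kN.
Base metal shear (6 mm plate): yield φR_n = 1.0×0.6×250×6×268 = 241.2 kN; rupture φR_n = 0.75×0.6×400×6×268 = 289.4 kN; take 241.2 kN (yield).
Governing: min(491.1, 241.2) = 241.2 kN → base-metal shear.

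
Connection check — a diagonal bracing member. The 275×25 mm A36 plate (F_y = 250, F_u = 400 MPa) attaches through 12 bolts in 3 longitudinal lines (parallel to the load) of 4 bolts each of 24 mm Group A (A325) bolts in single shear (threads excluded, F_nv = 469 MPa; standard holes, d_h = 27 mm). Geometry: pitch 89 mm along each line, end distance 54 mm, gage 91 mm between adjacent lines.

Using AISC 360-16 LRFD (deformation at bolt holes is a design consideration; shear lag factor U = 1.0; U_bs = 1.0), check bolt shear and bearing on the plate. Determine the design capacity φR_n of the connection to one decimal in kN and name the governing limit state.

1909.5 kN (bolt shear governs)

Bolt shear: A_b = π(24)²/4 = 452.39 mm². φR_n = 0.75 × 469 × 452.39 × 12 × 1 = 1909.5 kN.
Bearing (25 mm plate, F_u = 400 MPa): end bolts L_c = 54 − 27/2 = 40.5, R_n = min(1.2×40.5×25×400, 2.4×24×25×400) = 486 kN/bolt; interior L_c = 89 − 27 = 62, R_n = 576 kN/bolt. φR_n = 0.75 × (3×486 + 9×576) = 4981.5 kN.
Governing: min(1909.5, 4981.5) = 1909.5 kN → bolt shear.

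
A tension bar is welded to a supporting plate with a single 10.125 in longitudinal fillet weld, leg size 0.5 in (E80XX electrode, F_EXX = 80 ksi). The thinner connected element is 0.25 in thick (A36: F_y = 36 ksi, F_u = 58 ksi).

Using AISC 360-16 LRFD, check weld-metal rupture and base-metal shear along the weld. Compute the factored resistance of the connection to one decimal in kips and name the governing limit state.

54.7 kips (base-metal shear governs)

Weld metal: throat = 0.707×0.5 = 0.3535 in, L = 10.125 in. φR_n = 0.75 × 0.6 × 80 × 0.3535 × 10.125 = 128.9 kips.
Base metal shear (0.25 in plate): yield φR_n = 1.0×0.6×36×0.25×10.125 = 54.7 kips; rupture φR_n = 0.75×0.6×58×0.25×10.125 = 66.1 kips; take 54.7 kips (yield).
Governing: min(128.9, 54.7) = 54.7 kips → base-metal shear.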